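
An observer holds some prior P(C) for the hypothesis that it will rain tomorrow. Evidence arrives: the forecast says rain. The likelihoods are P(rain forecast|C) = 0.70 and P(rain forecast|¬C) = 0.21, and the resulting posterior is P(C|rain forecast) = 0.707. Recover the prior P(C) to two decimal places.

Bayes' rule in odds form gives O(C|E) = O(C)·[P(E|C)/P(E|¬C)], hence O(C) = O(C|E)/LR.
Posterior odds = 0.707/(1−0.707) = 2.4130. LR = 0.70/0.21 = 3.3333.
Prior odds = 2.4130/3.3333 = 0.7239, so P(C) = 0.7239/(1+0.7239) ≈ 0.42.

P(C) = 0.42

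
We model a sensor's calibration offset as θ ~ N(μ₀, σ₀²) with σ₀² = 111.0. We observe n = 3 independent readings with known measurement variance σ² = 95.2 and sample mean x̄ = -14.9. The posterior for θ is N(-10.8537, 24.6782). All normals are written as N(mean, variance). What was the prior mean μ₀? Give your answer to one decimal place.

μ₀ = 3.3

The posterior mean is a precision-weighted average: μ_n = (τ₀μ₀ + τ_data·x̄)/(τ₀+τ_data), with τ₀=1/σ₀² and τ_data=n/σ².
Here τ₀ = 1/111.0 = 0.009009 and τ_data = 3/95.2 = 0.031513, so τ_n = 0.040522.
Rearranging for μ₀: μ₀ = (μ_n·τ_n − τ_data·x̄)/τ₀ = (-10.8537·0.040522 − 0.031513·-14.9) / 0.009009 = 0.029730/0.009009 ≈ 3.3.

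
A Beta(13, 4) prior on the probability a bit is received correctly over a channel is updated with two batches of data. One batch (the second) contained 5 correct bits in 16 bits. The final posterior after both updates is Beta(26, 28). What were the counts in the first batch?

Because Beta–binomial updating is additive in the counts, the combined data contributed (α_post−α_prior, β_post−β_prior) successes and failures.
Total across both batches: 26−13=13 correct bits, 28−4=24 errors.
Subtract the second batch: 13−5=8 correct bits and 24−11=13 errors.

8 correct bits and 13 errors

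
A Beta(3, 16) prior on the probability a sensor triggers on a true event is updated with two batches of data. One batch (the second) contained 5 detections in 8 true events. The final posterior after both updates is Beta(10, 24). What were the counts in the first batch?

Sequential conjugate updates are equivalent to a single update on the pooled data, so total successes = posterior α − prior α and total failures = posterior β − prior β.
Total across both batches: 10−3=7 detections, 24−16=8 misses.
Subtract the second batch: 7−5=2 detections and 8−3=5 misses.

2 detections and 5 misses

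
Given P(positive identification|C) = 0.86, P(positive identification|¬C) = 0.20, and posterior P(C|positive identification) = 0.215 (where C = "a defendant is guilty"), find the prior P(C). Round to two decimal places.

P(C) = 0.06

In odds form, posterior odds = prior odds × likelihood ratio, so prior odds = posterior odds ÷ LR.
Posterior odds = 0.215/(1−0.215) = 0.2739. LR = 0.86/0.20 = 4.3000.
Prior odds = 0.2739/4.3000 = 0.0637, so P(C) = 0.0637/(1+0.0637) ≈ 0.06.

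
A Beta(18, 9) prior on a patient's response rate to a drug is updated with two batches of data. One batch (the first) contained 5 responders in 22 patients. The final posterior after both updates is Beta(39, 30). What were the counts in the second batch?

Because Beta–binomial updating is additive in the counts, the combined data contributed (α_post−α_prior, β_post−β_prior) successes and failures.
Total across both batches: 39−18=21 responders, 30−9=21 non-responders.
Subtract the first batch: 21−5=16 responders and 21−17=4 non-responders.

16 responders and 4 non-responders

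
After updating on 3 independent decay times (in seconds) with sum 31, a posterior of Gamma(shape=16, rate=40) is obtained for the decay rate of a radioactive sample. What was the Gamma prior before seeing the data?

Gamma(shape=13, rate=9)

Gamma–exponential conjugacy: posterior shape = α + n, posterior rate = β + Σtᵢ.
So α = 16 − 3 = 13 and β = 40 − 31 = 9.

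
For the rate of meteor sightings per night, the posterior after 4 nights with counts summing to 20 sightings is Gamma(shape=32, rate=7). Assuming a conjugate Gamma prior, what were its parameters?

Gamma–Poisson conjugacy: posterior shape = α + Σxᵢ, posterior rate = β + n.
So α = 32 − 20 = 12 and β = 7 − 4 = 3.

Gamma(shape=12, rate=3)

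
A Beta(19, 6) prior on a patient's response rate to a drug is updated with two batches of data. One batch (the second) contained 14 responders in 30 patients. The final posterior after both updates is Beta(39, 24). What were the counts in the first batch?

6 responders and 2 non-responders

Sequential conjugate updates are equivalent to a single update on the pooled data, so total successes = posterior α − prior α and total failures = posterior β − prior β.
Total across both batches: 39−19=20 responders, 24−6=18 non-responders.
Subtract the second batch: 20−14=6 responders and 18−16=2 non-responders.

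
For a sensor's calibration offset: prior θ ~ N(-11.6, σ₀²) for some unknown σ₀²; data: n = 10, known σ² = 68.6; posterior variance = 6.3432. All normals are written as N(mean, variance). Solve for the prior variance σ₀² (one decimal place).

σ₀² = 84.2

For the Normal–Normal model with known σ², precisions add: τ_n = τ₀ + n/σ².
So 1/σ₀² = 1/6.3432 − 10/68.6 = 0.157649 − 0.145773 = 0.011876.
Hence σ₀² = 1/0.011876 ≈ 84.2.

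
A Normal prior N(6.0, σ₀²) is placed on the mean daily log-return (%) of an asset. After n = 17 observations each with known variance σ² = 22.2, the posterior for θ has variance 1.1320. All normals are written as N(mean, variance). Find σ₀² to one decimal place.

σ₀² = 8.5

For the Normal–Normal model with known σ², precisions add: τ_n = τ₀ + n/σ².
So 1/σ₀² = 1/1.1320 − 17/22.2 = 0.883392 − 0.765766 = 0.117626.
Hence σ₀² = 1/0.117626 ≈ 8.5.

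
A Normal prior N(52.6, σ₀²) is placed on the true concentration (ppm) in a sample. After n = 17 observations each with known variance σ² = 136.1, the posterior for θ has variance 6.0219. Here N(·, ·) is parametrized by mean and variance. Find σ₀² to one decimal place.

For the Normal–Normal model with known σ², precisions add: τ_n = τ₀ + n/σ².
So 1/σ₀² = 1/6.0219 − 17/136.1 = 0.166061 − 0.124908 = 0.041153.
Hence σ₀² = 1/0.041153 ≈ 24.3.

σ₀² = 24.3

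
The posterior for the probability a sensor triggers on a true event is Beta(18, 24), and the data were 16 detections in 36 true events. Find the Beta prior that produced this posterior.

Beta(2, 4)

Beta is conjugate to the binomial likelihood: posterior = Beta(a+s, b+f).
So a = 18 − 16 = 2 and b = 24 − 20 = 4.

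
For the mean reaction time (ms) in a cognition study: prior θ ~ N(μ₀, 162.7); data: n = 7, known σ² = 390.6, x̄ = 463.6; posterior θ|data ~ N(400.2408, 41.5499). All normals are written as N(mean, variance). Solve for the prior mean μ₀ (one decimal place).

μ₀ = 215.5

With known observation variance, the Normal–Normal posterior has precision τ_n = τ₀ + n/σ² and mean μ_n = (τ₀μ₀ + (n/σ²)x̄)/τ_n.
Here τ₀ = 1/162.7 = 0.006146 and τ_data = 7/390.6 = 0.017921, so τ_n = 0.024067.
Rearranging for μ₀: μ₀ = (μ_n·τ_n − τ_data·x̄)/τ₀ = (400.2408·0.024067 − 0.017921·463.6) / 0.006146 = 1.324420/0.006146 ≈ 215.5.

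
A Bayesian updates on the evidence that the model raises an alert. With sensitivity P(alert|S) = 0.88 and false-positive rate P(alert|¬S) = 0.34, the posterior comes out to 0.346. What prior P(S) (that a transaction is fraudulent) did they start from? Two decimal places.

In odds form, posterior odds = prior odds × likelihood ratio, so prior odds = posterior odds ÷ LR.
Posterior odds = 0.346/(1−0.346) = 0.5291. LR = 0.88/0.34 = 2.5882.
Prior odds = 0.5291/2.5882 = 0.2044, so P(S) = 0.2044/(1+0.2044) ≈ 0.17.

P(S) = 0.17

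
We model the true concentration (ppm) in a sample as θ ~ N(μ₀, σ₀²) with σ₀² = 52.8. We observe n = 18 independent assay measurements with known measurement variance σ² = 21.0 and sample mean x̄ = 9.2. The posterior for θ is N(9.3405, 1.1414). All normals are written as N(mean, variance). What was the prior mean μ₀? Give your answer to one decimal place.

With known observation variance, the Normal–Normal posterior has precision τ_n = τ₀ + n/σ² and mean μ_n = (τ₀μ₀ + (n/σ²)x̄)/τ_n.
Here τ₀ = 1/52.8 = 0.018939 and τ_data = 18/21.0 = 0.857143, so τ_n = 0.876082.
Rearranging for μ₀: μ₀ = (μ_n·τ_n − τ_data·x̄)/τ₀ = (9.3405·0.876082 − 0.857143·9.2) / 0.018939 = 0.297328/0.018939 ≈ 15.7.

μ₀ = 15.7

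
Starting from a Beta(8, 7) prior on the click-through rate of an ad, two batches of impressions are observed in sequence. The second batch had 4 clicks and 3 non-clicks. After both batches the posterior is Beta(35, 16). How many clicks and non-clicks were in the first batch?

23 clicks and 6 non-clicks

Because Beta–binomial updating is additive in the counts, the combined data contributed (α_post−α_prior, β_post−β_prior) successes and failures.
Total across both batches: 35−8=27 clicks, 16−7=9 non-clicks.
Subtract the second batch: 27−4=23 clicks and 9−3=6 non-clicks.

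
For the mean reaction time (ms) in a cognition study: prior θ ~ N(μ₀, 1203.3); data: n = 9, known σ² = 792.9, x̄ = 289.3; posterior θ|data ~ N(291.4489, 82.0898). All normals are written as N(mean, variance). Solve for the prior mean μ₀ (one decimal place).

μ₀ = 320.8

The posterior mean is a precision-weighted average: μ_n = (τ₀μ₀ + τ_data·x̄)/(τ₀+τ_data), with τ₀=1/σ₀² and τ_data=n/σ².
Here τ₀ = 1/1203.3 = 0.000831 and τ_data = 9/792.9 = 0.011351, so τ_n = 0.012182.
Rearranging for μ₀: μ₀ = (μ_n·τ_n − τ_data·x̄)/τ₀ = (291.4489·0.012182 − 0.011351·289.3) / 0.000831 = 0.266586/0.000831 ≈ 320.8.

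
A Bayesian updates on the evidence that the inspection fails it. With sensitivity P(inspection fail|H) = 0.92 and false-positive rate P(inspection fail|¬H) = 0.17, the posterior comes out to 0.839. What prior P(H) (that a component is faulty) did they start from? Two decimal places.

P(H) = 0.49

In odds form, posterior odds = prior odds × likelihood ratio, so prior odds = posterior odds ÷ LR.
Posterior odds = 0.839/(1−0.839) = 5.2112. LR = 0.92/0.17 = 5.4118.
Prior odds = 5.2112/5.4118 = 0.9629, so P(H) = 0.9629/(1+0.9629) ≈ 0.49.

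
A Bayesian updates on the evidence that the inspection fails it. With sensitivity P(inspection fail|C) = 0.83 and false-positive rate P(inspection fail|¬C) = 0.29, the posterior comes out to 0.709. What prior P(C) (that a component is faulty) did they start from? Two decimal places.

P(C) = 0.46

In odds form, posterior odds = prior odds × likelihood ratio, so prior odds = posterior odds ÷ LR.
Posterior odds = 0.709/(1−0.709) = 2.4364. LR = 0.83/0.29 = 2.8621.
Prior odds = 2.4364/2.8621 = 0.8513, so P(C) = 0.8513/(1+0.8513) ≈ 0.46.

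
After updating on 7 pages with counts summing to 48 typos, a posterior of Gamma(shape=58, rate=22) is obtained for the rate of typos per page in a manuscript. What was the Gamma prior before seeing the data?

Gamma(shape=10, rate=15)

Gamma–Poisson conjugacy: posterior shape = α + Σxᵢ, posterior rate = β + n.
So α = 58 − 48 = 10 and β = 22 − 7 = 15.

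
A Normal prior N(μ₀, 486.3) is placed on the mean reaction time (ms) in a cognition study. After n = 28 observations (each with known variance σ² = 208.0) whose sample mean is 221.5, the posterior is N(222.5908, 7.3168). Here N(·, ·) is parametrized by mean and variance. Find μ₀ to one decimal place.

μ₀ = 294.0

The posterior mean is a precision-weighted average: μ_n = (τ₀μ₀ + τ_data·x̄)/(τ₀+τ_data), with τ₀=1/σ₀² and τ_data=n/σ².
Here τ₀ = 1/486.3 = 0.002056 and τ_data = 28/208.0 = 0.134615, so τ_n = 0.136671.
Rearranging for μ₀: μ₀ = (μ_n·τ_n − τ_data·x̄)/τ₀ = (222.5908·0.136671 − 0.134615·221.5) / 0.002056 = 0.604485/0.002056 ≈ 294.0.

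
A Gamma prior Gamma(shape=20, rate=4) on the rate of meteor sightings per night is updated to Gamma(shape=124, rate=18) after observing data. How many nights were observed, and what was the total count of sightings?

Gamma–Poisson conjugacy: posterior shape = α + Σxᵢ, posterior rate = β + n.
Matching: Σxᵢ = 124 − 20 = 104 and n = 18 − 4 = 14.

n = 14 nights with total 104 sightings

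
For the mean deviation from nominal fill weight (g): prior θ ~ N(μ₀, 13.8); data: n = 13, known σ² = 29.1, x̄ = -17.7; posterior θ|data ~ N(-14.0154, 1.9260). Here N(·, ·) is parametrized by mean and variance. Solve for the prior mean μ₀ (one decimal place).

μ₀ = 8.7

The posterior mean is a precision-weighted average: μ_n = (τ₀μ₀ + τ_data·x̄)/(τ₀+τ_data), with τ₀=1/σ₀² and τ_data=n/σ².
Here τ₀ = 1/13.8 = 0.072464 and τ_data = 13/29.1 = 0.446735, so τ_n = 0.519199.
Rearranging for μ₀: μ₀ = (μ_n·τ_n − τ_data·x̄)/τ₀ = (-14.0154·0.519199 − 0.446735·-17.7) / 0.072464 = 0.630428/0.072464 ≈ 8.7.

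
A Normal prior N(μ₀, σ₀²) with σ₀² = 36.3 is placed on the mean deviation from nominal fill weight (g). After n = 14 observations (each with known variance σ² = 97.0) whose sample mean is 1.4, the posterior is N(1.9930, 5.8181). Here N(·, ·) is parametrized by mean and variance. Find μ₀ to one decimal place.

With known observation variance, the Normal–Normal posterior has precision τ_n = τ₀ + n/σ² and mean μ_n = (τ₀μ₀ + (n/σ²)x̄)/τ_n.
Here τ₀ = 1/36.3 = 0.027548 and τ_data = 14/97.0 = 0.144330, so τ_n = 0.171878.
Rearranging for μ₀: μ₀ = (μ_n·τ_n − τ_data·x̄)/τ₀ = (1.9930·0.171878 − 0.144330·1.4) / 0.027548 = 0.140491/0.027548 ≈ 5.1.

μ₀ = 5.1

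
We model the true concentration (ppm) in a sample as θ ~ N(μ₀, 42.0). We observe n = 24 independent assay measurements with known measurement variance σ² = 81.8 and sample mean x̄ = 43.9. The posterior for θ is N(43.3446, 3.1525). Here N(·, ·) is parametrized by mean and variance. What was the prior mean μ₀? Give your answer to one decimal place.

μ₀ = 36.5

The posterior mean is a precision-weighted average: μ_n = (τ₀μ₀ + τ_data·x̄)/(τ₀+τ_data), with τ₀=1/σ₀² and τ_data=n/σ².
Here τ₀ = 1/42.0 = 0.023810 and τ_data = 24/81.8 = 0.293399, so τ_n = 0.317209.
Rearranging for μ₀: μ₀ = (μ_n·τ_n − τ_data·x̄)/τ₀ = (43.3446·0.317209 − 0.293399·43.9) / 0.023810 = 0.869081/0.023810 ≈ 36.5.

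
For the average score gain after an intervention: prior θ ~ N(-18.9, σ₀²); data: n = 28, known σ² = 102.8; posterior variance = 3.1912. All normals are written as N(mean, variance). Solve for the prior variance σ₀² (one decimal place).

For the Normal–Normal model with known σ², precisions add: τ_n = τ₀ + n/σ².
So 1/σ₀² = 1/3.1912 − 28/102.8 = 0.313362 − 0.272374 = 0.040988.
Hence σ₀² = 1/0.040988 ≈ 24.4.

σ₀² = 24.4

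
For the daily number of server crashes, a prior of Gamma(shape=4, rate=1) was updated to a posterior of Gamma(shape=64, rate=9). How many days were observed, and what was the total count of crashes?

A Gamma(α, β) prior (rate parametrization) on a Poisson rate with n observations summing to S gives posterior Gamma(α+S, β+n).
Matching: Σxᵢ = 64 − 4 = 60 and n = 9 − 1 = 8.

n = 8 days with total 60 crashes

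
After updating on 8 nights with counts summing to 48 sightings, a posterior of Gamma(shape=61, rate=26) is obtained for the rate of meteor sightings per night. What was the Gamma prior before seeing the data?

Gamma(shape=13, rate=18)

A Gamma(α, β) prior (rate parametrization) on a Poisson rate with n observations summing to S gives posterior Gamma(α+S, β+n).
So α = 61 − 48 = 13 and β = 26 − 8 = 18.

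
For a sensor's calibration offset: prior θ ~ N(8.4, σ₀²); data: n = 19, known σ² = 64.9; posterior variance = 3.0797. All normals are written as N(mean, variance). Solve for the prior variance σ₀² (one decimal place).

For the Normal–Normal model with known σ², precisions add: τ_n = τ₀ + n/σ².
So 1/σ₀² = 1/3.0797 − 19/64.9 = 0.324707 − 0.292758 = 0.031949.
Hence σ₀² = 1/0.031949 ≈ 31.3.

σ₀² = 31.3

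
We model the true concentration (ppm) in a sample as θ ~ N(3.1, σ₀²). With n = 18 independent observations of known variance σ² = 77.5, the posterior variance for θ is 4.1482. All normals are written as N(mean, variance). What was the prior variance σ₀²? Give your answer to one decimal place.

Posterior precision equals prior precision plus data precision: 1/σ_n² = 1/σ₀² + n/σ².
So 1/σ₀² = 1/4.1482 − 18/77.5 = 0.241068 − 0.232258 = 0.008810.
Hence σ₀² = 1/0.008810 ≈ 113.5.

σ₀² = 113.5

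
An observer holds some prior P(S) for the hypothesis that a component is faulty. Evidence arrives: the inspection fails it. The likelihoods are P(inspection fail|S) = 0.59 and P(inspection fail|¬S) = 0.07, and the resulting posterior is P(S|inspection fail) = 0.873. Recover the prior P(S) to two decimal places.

P(S) = 0.45

Bayes' rule in odds form gives O(S|E) = O(S)·[P(E|S)/P(E|¬S)], hence O(S) = O(S|E)/LR.
Posterior odds = 0.873/(1−0.873) = 6.8740. LR = 0.59/0.07 = 8.4286.
Prior odds = 6.8740/8.4286 = 0.8156, so P(S) = 0.8156/(1+0.8156) ≈ 0.45.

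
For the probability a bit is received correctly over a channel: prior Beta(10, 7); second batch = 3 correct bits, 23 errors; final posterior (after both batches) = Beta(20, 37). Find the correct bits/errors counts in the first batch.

7 correct bits and 7 errors

Because Beta–binomial updating is additive in the counts, the combined data contributed (α_post−α_prior, β_post−β_prior) successes and failures.
Total across both batches: 20−10=10 correct bits, 37−7=30 errors.
Subtract the second batch: 10−3=7 correct bits and 30−23=7 errors.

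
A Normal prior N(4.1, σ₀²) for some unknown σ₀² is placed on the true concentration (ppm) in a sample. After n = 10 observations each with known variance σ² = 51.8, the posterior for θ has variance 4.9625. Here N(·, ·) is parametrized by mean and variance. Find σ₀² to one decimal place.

For the Normal–Normal model with known σ², precisions add: τ_n = τ₀ + n/σ².
So 1/σ₀² = 1/4.9625 − 10/51.8 = 0.201511 − 0.193050 = 0.008461.
Hence σ₀² = 1/0.008461 ≈ 118.2.

σ₀² = 118.2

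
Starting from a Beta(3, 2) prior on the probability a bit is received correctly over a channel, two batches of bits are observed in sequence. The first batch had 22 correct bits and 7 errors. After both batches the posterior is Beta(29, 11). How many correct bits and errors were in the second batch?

4 correct bits and 2 errors

Sequential conjugate updates are equivalent to a single update on the pooled data, so total successes = posterior α − prior α and total failures = posterior β − prior β.
Total across both batches: 29−3=26 correct bits, 11−2=9 errors.
Subtract the first batch: 26−22=4 correct bits and 9−7=2 errors.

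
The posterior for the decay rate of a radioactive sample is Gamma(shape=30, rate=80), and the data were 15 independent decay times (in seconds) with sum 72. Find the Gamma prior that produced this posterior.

Gamma(shape=15, rate=8)

Gamma–exponential conjugacy: posterior shape = α + n, posterior rate = β + Σtᵢ.
So α = 30 − 15 = 15 and β = 80 − 72 = 8.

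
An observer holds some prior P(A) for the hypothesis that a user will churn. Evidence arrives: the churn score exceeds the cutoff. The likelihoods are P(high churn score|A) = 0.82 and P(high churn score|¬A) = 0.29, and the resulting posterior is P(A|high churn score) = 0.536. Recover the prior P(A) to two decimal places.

In odds form, posterior odds = prior odds × likelihood ratio, so prior odds = posterior odds ÷ LR.
Posterior odds = 0.536/(1−0.536) = 1.1552. LR = 0.82/0.29 = 2.8276.
Prior odds = 1.1552/2.8276 = 0.4085, so P(A) = 0.4085/(1+0.4085) ≈ 0.29.

P(A) = 0.29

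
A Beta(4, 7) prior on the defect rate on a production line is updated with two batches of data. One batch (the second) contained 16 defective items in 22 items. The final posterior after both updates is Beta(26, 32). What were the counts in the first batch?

Sequential conjugate updates are equivalent to a single update on the pooled data, so total successes = posterior α − prior α and total failures = posterior β − prior β.
Total across both batches: 26−4=22 defective items, 32−7=25 good items.
Subtract the second batch: 22−16=6 defective items and 25−6=19 good items.

6 defective items and 19 good items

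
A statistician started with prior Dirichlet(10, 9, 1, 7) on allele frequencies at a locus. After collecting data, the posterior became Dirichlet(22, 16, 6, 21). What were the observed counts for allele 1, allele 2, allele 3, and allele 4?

counts (12, 7, 5, 14)

For a Dirichlet(α) prior with multinomial counts c, the posterior is Dirichlet(α + c) componentwise.
Counts are posterior − prior componentwise: 22−10=12, 16−9=7, 6−1=5, 21−7=14.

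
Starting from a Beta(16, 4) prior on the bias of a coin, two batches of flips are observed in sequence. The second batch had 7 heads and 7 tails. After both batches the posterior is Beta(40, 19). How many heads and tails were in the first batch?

17 heads and 8 tails

Because Beta–binomial updating is additive in the counts, the combined data contributed (α_post−α_prior, β_post−β_prior) successes and failures.
Total across both batches: 40−16=24 heads, 19−4=15 tails.
Subtract the second batch: 24−7=17 heads and 15−7=8 tails.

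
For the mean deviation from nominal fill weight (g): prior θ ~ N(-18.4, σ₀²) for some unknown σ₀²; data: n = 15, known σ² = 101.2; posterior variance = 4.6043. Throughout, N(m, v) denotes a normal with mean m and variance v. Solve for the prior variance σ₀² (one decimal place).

σ₀² = 14.5

Posterior precision equals prior precision plus data precision: 1/σ_n² = 1/σ₀² + n/σ².
So 1/σ₀² = 1/4.6043 − 15/101.2 = 0.217188 − 0.148221 = 0.068967.
Hence σ₀² = 1/0.068967 ≈ 14.5.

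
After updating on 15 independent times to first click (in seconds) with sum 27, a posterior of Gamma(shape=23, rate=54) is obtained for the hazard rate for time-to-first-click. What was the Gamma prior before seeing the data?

Gamma(shape=8, rate=27)

Gamma–exponential conjugacy: posterior shape = α + n, posterior rate = β + Σtᵢ.
So α = 23 − 15 = 8 and β = 54 − 27 = 27.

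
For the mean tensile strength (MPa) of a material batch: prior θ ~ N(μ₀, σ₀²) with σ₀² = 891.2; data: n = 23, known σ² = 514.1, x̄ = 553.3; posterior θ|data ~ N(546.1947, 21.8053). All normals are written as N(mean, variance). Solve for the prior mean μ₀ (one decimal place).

μ₀ = 262.9

With known observation variance, the Normal–Normal posterior has precision τ_n = τ₀ + n/σ² and mean μ_n = (τ₀μ₀ + (n/σ²)x̄)/τ_n.
Here τ₀ = 1/891.2 = 0.001122 and τ_data = 23/514.1 = 0.044738, so τ_n = 0.045860.
Rearranging for μ₀: μ₀ = (μ_n·τ_n − τ_data·x̄)/τ₀ = (546.1947·0.045860 − 0.044738·553.3) / 0.001122 = 0.294954/0.001122 ≈ 262.9.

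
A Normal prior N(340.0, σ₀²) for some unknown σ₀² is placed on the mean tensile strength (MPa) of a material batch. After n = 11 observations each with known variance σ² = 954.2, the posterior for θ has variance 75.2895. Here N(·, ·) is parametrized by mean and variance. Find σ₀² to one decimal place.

For the Normal–Normal model with known σ², precisions add: τ_n = τ₀ + n/σ².
So 1/σ₀² = 1/75.2895 − 11/954.2 = 0.013282 − 0.011528 = 0.001754.
Hence σ₀² = 1/0.001754 ≈ 570.1.

σ₀² = 570.1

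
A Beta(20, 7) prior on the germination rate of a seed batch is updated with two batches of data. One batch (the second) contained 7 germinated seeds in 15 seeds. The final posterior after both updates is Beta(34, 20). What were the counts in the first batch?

Sequential conjugate updates are equivalent to a single update on the pooled data, so total successes = posterior α − prior α and total failures = posterior β − prior β.
Total across both batches: 34−20=14 germinated seeds, 20−7=13 non-germinating seeds.
Subtract the second batch: 14−7=7 germinated seeds and 13−8=5 non-germinating seeds.

7 germinated seeds and 5 non-germinating seeds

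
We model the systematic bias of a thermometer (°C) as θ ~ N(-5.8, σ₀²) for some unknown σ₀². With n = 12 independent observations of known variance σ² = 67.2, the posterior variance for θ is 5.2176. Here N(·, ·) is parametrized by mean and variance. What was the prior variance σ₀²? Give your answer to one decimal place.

Posterior precision equals prior precision plus data precision: 1/σ_n² = 1/σ₀² + n/σ².
So 1/σ₀² = 1/5.2176 − 12/67.2 = 0.191659 − 0.178571 = 0.013088.
Hence σ₀² = 1/0.013088 ≈ 76.4.

σ₀² = 76.4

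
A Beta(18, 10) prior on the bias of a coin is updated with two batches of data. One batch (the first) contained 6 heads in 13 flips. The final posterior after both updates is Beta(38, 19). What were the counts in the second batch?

14 heads and 2 tails

Because Beta–binomial updating is additive in the counts, the combined data contributed (α_post−α_prior, β_post−β_prior) successes and failures.
Total across both batches: 38−18=20 heads, 19−10=9 tails.
Subtract the first batch: 20−6=14 heads and 9−7=2 tails.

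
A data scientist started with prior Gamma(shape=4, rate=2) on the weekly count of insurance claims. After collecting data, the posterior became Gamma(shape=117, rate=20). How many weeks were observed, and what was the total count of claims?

n = 18 weeks with total 113 claims

A Gamma(α, β) prior (rate parametrization) on a Poisson rate with n observations summing to S gives posterior Gamma(α+S, β+n).
Matching: Σxᵢ = 117 − 4 = 113 and n = 20 − 2 = 18.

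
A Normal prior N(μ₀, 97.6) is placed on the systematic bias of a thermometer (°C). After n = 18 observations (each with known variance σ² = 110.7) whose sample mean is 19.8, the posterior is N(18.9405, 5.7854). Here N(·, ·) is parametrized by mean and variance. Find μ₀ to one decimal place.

With known observation variance, the Normal–Normal posterior has precision τ_n = τ₀ + n/σ² and mean μ_n = (τ₀μ₀ + (n/σ²)x̄)/τ_n.
Here τ₀ = 1/97.6 = 0.010246 and τ_data = 18/110.7 = 0.162602, so τ_n = 0.172848.
Rearranging for μ₀: μ₀ = (μ_n·τ_n − τ_data·x̄)/τ₀ = (18.9405·0.172848 − 0.162602·19.8) / 0.010246 = 0.054308/0.010246 ≈ 5.3.

μ₀ = 5.3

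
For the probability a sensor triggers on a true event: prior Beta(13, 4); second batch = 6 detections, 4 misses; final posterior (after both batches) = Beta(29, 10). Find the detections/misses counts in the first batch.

10 detections and 2 misses

Because Beta–binomial updating is additive in the counts, the combined data contributed (α_post−α_prior, β_post−β_prior) successes and failures.
Total across both batches: 29−13=16 detections, 10−4=6 misses.
Subtract the second batch: 16−6=10 detections and 6−4=2 misses.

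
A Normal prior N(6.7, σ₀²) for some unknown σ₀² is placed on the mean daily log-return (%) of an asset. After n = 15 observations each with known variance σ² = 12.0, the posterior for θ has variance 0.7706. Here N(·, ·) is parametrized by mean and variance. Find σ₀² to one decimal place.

For the Normal–Normal model with known σ², precisions add: τ_n = τ₀ + n/σ².
So 1/σ₀² = 1/0.7706 − 15/12.0 = 1.297690 − 1.250000 = 0.047690.
Hence σ₀² = 1/0.047690 ≈ 21.0.

σ₀² = 21.0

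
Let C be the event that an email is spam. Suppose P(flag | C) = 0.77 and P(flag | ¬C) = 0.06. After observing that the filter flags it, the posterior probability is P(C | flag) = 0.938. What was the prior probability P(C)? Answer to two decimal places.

P(C) = 0.54

Bayes' rule in odds form gives O(C|E) = O(C)·[P(E|C)/P(E|¬C)], hence O(C) = O(C|E)/LR.
Posterior odds = 0.938/(1−0.938) = 15.1290. LR = 0.77/0.06 = 12.8333.
Prior odds = 15.1290/12.8333 = 1.1789, so P(C) = 1.1789/(1+1.1789) ≈ 0.54.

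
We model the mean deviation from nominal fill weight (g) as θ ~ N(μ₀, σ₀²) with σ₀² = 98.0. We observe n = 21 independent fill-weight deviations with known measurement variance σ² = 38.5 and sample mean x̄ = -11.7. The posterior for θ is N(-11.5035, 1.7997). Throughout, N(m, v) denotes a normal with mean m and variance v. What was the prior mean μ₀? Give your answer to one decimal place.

μ₀ = -1.0

With known observation variance, the Normal–Normal posterior has precision τ_n = τ₀ + n/σ² and mean μ_n = (τ₀μ₀ + (n/σ²)x̄)/τ_n.
Here τ₀ = 1/98.0 = 0.010204 and τ_data = 21/38.5 = 0.545455, so τ_n = 0.555659.
Rearranging for μ₀: μ₀ = (μ_n·τ_n − τ_data·x̄)/τ₀ = (-11.5035·0.555659 − 0.545455·-11.7) / 0.010204 = -0.010200/0.010204 ≈ -1.0.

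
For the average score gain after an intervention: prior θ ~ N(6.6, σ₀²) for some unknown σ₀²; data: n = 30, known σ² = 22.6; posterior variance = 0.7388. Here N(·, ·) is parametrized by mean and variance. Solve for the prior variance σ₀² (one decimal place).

σ₀² = 38.3

For the Normal–Normal model with known σ², precisions add: τ_n = τ₀ + n/σ².
So 1/σ₀² = 1/0.7388 − 30/22.6 = 1.353546 − 1.327434 = 0.026112.
Hence σ₀² = 1/0.026112 ≈ 38.3.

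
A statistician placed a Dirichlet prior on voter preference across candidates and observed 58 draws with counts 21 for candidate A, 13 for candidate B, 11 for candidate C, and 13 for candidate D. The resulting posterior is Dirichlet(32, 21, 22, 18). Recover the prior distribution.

For a Dirichlet(α) prior with multinomial counts c, the posterior is Dirichlet(α + c) componentwise.
Subtract each count from the matching posterior parameter: 32−21=11, 21−13=8, 22−11=11, 18−13=5.

Dirichlet(11, 8, 11, 5)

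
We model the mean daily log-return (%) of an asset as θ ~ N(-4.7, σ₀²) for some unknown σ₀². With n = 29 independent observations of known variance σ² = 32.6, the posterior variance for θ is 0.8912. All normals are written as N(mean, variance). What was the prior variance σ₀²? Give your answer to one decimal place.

For the Normal–Normal model with known σ², precisions add: τ_n = τ₀ + n/σ².
So 1/σ₀² = 1/0.8912 − 29/32.6 = 1.122083 − 0.889571 = 0.232512.
Hence σ₀² = 1/0.232512 ≈ 4.3.

σ₀² = 4.3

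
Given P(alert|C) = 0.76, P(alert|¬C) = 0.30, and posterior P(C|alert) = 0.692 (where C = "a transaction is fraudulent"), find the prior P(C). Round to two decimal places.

Bayes' rule in odds form gives O(C|E) = O(C)·[P(E|C)/P(E|¬C)], hence O(C) = O(C|E)/LR.
Posterior odds = 0.692/(1−0.692) = 2.2468. LR = 0.76/0.30 = 2.5333.
Prior odds = 2.2468/2.5333 = 0.8869, so P(C) = 0.8869/(1+0.8869) ≈ 0.47.

P(C) = 0.47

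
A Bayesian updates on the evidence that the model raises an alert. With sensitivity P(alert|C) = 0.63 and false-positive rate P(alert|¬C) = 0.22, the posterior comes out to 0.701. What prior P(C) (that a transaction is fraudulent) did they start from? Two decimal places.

Bayes' rule in odds form gives O(C|E) = O(C)·[P(E|C)/P(E|¬C)], hence O(C) = O(C|E)/LR.
Posterior odds = 0.701/(1−0.701) = 2.3445. LR = 0.63/0.22 = 2.8636.
Prior odds = 2.3445/2.8636 = 0.8187, so P(C) = 0.8187/(1+0.8187) ≈ 0.45.

P(C) = 0.45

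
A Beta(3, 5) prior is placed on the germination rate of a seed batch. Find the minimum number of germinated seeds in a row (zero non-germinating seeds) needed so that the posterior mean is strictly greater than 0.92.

After k germinated seeds and 0 non-germinating seeds the posterior is Beta(3+k, 5), with mean (3+k)/(3+5+k).
Set (3+k)/(8+k) > 0.92 and solve: k > (0.92·8 − 3)/(1 − 0.92) = 54.500.
The smallest integer exceeding 54.500 is 55, and checking k=55: (58)/(63) = 0.9206 > 0.92.

k = 55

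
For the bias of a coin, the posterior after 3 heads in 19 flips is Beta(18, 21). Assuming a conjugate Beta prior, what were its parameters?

Under Beta–binomial conjugacy the posterior parameters are (a+s, b+f).
So a = 18 − 3 = 15 and b = 21 − 16 = 5.

Beta(15, 5)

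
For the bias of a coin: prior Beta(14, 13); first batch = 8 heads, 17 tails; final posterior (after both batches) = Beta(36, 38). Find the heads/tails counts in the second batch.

Sequential conjugate updates are equivalent to a single update on the pooled data, so total successes = posterior α − prior α and total failures = posterior β − prior β.
Total across both batches: 36−14=22 heads, 38−13=25 tails.
Subtract the first batch: 22−8=14 heads and 25−17=8 tails.

14 heads and 8 tails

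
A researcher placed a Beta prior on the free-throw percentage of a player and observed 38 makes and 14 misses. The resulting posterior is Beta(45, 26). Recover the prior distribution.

Beta is conjugate to the binomial likelihood: posterior = Beta(α+s, β+f).
So α = 45 − 38 = 7 and β = 26 − 14 = 12.

Beta(7, 12)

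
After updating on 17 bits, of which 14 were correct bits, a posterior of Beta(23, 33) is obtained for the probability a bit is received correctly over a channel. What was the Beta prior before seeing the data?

A Beta(a, b) prior with s successes and f failures in binomial data gives a Beta(a+s, b+f) posterior.
So a = 23 − 14 = 9 and b = 33 − 3 = 30.

Beta(9, 30)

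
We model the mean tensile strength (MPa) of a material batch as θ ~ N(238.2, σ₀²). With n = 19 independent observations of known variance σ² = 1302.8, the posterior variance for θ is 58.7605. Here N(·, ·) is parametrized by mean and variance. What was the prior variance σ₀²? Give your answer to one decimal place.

σ₀² = 410.8

For the Normal–Normal model with known σ², precisions add: τ_n = τ₀ + n/σ².
So 1/σ₀² = 1/58.7605 − 19/1302.8 = 0.017018 − 0.014584 = 0.002434.
Hence σ₀² = 1/0.002434 ≈ 410.8.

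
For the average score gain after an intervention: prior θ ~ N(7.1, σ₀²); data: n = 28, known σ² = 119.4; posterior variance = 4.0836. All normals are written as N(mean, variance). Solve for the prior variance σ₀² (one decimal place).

For the Normal–Normal model with known σ², precisions add: τ_n = τ₀ + n/σ².
So 1/σ₀² = 1/4.0836 − 28/119.4 = 0.244882 − 0.234506 = 0.010376.
Hence σ₀² = 1/0.010376 ≈ 96.4.

σ₀² = 96.4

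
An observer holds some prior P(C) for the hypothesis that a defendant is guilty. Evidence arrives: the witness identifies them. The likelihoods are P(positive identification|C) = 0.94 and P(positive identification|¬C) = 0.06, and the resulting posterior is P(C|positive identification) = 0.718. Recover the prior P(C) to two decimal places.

Bayes' rule in odds form gives O(C|E) = O(C)·[P(E|C)/P(E|¬C)], hence O(C) = O(C|E)/LR.
Posterior odds = 0.718/(1−0.718) = 2.5461. LR = 0.94/0.06 = 15.6667.
Prior odds = 2.5461/15.6667 = 0.1625, so P(C) = 0.1625/(1+0.1625) ≈ 0.14.

P(C) = 0.14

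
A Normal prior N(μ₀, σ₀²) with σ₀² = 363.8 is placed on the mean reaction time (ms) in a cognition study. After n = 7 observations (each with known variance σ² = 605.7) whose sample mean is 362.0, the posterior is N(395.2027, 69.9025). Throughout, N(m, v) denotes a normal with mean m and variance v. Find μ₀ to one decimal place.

μ₀ = 534.8

With known observation variance, the Normal–Normal posterior has precision τ_n = τ₀ + n/σ² and mean μ_n = (τ₀μ₀ + (n/σ²)x̄)/τ_n.
Here τ₀ = 1/363.8 = 0.002749 and τ_data = 7/605.7 = 0.011557, so τ_n = 0.014306.
Rearranging for μ₀: μ₀ = (μ_n·τ_n − τ_data·x̄)/τ₀ = (395.2027·0.014306 − 0.011557·362.0) / 0.002749 = 1.470136/0.002749 ≈ 534.8.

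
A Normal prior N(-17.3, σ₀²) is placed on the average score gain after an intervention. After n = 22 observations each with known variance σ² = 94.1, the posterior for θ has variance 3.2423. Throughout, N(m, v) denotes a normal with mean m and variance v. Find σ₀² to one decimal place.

Posterior precision equals prior precision plus data precision: 1/σ_n² = 1/σ₀² + n/σ².
So 1/σ₀² = 1/3.2423 − 22/94.1 = 0.308423 − 0.233794 = 0.074629.
Hence σ₀² = 1/0.074629 ≈ 13.4.

σ₀² = 13.4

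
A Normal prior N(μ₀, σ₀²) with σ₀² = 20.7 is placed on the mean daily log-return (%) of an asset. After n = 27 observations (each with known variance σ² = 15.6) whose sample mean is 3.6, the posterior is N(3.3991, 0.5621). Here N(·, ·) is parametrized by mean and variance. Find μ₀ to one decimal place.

With known observation variance, the Normal–Normal posterior has precision τ_n = τ₀ + n/σ² and mean μ_n = (τ₀μ₀ + (n/σ²)x̄)/τ_n.
Here τ₀ = 1/20.7 = 0.048309 and τ_data = 27/15.6 = 1.730769, so τ_n = 1.779078.
Rearranging for μ₀: μ₀ = (μ_n·τ_n − τ_data·x̄)/τ₀ = (3.3991·1.779078 − 1.730769·3.6) / 0.048309 = -0.183504/0.048309 ≈ -3.8.

μ₀ = -3.8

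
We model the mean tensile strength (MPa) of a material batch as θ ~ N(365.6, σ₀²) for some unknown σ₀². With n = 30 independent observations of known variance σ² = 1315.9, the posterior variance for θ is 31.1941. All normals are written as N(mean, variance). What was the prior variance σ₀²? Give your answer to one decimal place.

σ₀² = 108.0

Posterior precision equals prior precision plus data precision: 1/σ_n² = 1/σ₀² + n/σ².
So 1/σ₀² = 1/31.1941 − 30/1315.9 = 0.032057 − 0.022798 = 0.009259.
Hence σ₀² = 1/0.009259 ≈ 108.0.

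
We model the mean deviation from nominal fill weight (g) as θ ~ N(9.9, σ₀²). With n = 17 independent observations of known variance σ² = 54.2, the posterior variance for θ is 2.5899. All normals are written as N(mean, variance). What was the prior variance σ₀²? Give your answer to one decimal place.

For the Normal–Normal model with known σ², precisions add: τ_n = τ₀ + n/σ².
So 1/σ₀² = 1/2.5899 − 17/54.2 = 0.386115 − 0.313653 = 0.072462.
Hence σ₀² = 1/0.072462 ≈ 13.8.

σ₀² = 13.8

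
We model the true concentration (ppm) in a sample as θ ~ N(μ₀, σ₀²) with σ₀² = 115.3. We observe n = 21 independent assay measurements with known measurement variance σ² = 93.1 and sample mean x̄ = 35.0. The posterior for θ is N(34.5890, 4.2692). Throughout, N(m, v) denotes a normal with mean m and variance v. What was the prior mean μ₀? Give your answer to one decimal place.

μ₀ = 23.9

The posterior mean is a precision-weighted average: μ_n = (τ₀μ₀ + τ_data·x̄)/(τ₀+τ_data), with τ₀=1/σ₀² and τ_data=n/σ².
Here τ₀ = 1/115.3 = 0.008673 and τ_data = 21/93.1 = 0.225564, so τ_n = 0.234237.
Rearranging for μ₀: μ₀ = (μ_n·τ_n − τ_data·x̄)/τ₀ = (34.5890·0.234237 − 0.225564·35.0) / 0.008673 = 0.207284/0.008673 ≈ 23.9.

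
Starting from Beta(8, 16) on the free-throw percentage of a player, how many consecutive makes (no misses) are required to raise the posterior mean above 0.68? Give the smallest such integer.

k = 27

After k makes and 0 misses the posterior is Beta(8+k, 16), with mean (8+k)/(8+16+k).
Set (8+k)/(24+k) > 0.68 and solve: k > (0.68·24 − 8)/(1 − 0.68) = 26.000.
The smallest integer exceeding 26.000 is 27.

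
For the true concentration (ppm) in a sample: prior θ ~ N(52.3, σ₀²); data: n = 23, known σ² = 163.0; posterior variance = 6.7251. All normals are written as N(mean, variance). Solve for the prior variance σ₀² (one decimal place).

σ₀² = 131.7

Posterior precision equals prior precision plus data precision: 1/σ_n² = 1/σ₀² + n/σ².
So 1/σ₀² = 1/6.7251 − 23/163.0 = 0.148697 − 0.141104 = 0.007593.
Hence σ₀² = 1/0.007593 ≈ 131.7.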